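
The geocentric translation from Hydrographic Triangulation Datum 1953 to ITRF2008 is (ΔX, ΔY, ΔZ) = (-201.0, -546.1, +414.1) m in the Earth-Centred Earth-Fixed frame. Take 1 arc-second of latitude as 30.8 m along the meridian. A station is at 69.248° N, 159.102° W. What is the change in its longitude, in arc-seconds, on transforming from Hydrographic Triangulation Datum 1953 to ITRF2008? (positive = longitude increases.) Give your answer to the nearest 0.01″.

Δλ = 40.18″

sin φ = 0.935123, cos φ = 0.354324, sin λ = -0.356705, cos λ = -0.934217.
East component: ΔE = −sin λ·ΔX + cos λ·ΔY = −(-0.356705)(-201.0) + (-0.934217)(-546.1) = 438.48 m.
1° of latitude spans 3600 × 30.80 = 110880 m; at latitude φ, 1° of longitude spans that × cos φ = 39287.4 m, so Δλ = 438.48 / 39287.4 × 3600 = 40.179″.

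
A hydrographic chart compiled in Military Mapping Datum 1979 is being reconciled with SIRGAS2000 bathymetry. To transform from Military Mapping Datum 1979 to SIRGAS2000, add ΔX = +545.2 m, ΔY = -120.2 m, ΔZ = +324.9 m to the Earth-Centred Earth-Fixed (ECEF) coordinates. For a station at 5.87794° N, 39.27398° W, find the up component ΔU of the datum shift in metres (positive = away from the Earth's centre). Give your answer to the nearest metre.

ΔU = 529 m

The local up (radial) axis is (cos φ cos λ, cos φ sin λ, sin φ), giving ΔU = 419.835 + 75.690 + 33.273 = 528.80 m.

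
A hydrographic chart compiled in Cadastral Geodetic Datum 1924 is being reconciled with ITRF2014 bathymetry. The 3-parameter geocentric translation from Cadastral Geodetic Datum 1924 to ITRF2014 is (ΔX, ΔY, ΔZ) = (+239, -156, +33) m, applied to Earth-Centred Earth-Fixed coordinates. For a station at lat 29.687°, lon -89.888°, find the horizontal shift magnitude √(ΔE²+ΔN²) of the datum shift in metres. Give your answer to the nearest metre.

244 m

At φ = 29.687°, λ = -89.888°: sin φ = 0.495262, cos φ = 0.868744, sin λ = -0.999998, cos λ = 0.001955.
ΔE = −sin λ·ΔX + cos λ·ΔY = −(-0.999998)·(239) + (0.001955)·(-156) = 238.69 m.
ΔN = −sin φ cos λ·ΔX − sin φ sin λ·ΔY + cos φ·ΔZ = −(0.495262)(0.001955)(239) − (0.495262)(-0.999998)(-156) + (0.868744)(33) = -48.82 m.
Horizontal magnitude = √(ΔE² + ΔN²) = √(238.69² + (-48.82)²) = 243.64 m.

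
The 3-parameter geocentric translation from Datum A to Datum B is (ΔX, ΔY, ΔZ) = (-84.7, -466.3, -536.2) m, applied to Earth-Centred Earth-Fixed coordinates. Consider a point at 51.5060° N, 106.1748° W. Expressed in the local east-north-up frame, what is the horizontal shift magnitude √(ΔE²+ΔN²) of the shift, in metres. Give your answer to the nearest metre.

The local east axis at (φ, λ) is (−sin λ, cos λ, 0), so ΔE = −sin(-106.1748°)·(-84.7) + cos(-106.1748°)·(-466.3) = 48.55 m.
The local north axis is (−sin φ cos λ, −sin φ sin λ, cos φ), giving ΔN = -18.467 − 350.514 − 333.748 = -702.73 m.
Horizontal magnitude = √(ΔE² + ΔN²) = √(48.55² + (-702.73)²) = 704.40 m.

704 m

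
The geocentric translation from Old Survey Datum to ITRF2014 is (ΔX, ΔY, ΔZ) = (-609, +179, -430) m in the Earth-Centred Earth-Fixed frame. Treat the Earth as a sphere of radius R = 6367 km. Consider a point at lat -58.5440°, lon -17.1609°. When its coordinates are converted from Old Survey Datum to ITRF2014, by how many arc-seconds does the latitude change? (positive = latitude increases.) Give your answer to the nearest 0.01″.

sin φ = -0.853041, cos φ = 0.521844, sin λ = -0.295056, cos λ = 0.955480.
North component: ΔN = −sin φ cos λ·ΔX − sin φ sin λ·ΔY + cos φ·ΔZ = −(-0.853041)(0.955480)(-609) − (-0.853041)(-0.295056)(179) + (0.521844)(-430) = -765.82 m.
1° of latitude spans πR/180 = 111125 m, so Δφ = -765.82 / 111125 × 3600 = -24.809″.

Δφ = -24.81″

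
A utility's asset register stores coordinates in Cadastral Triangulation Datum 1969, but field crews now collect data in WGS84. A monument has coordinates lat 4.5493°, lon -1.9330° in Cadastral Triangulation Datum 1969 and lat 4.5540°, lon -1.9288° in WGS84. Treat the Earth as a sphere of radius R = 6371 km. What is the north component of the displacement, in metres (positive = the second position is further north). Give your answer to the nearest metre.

ΔN = 523 m

Δφ = 4.5540° − 4.5493° = +0.0047°; Δλ = -1.9288° − -1.9330° = +0.0042°.
1° along a meridian = πR/180 = 111195 m.
ΔN = Δφ × 111195 = 522.6 m; ΔE = Δλ × 111195 × cos(4.5493°) = +0.0042 × 111195 × 0.996849 = 465.5 m.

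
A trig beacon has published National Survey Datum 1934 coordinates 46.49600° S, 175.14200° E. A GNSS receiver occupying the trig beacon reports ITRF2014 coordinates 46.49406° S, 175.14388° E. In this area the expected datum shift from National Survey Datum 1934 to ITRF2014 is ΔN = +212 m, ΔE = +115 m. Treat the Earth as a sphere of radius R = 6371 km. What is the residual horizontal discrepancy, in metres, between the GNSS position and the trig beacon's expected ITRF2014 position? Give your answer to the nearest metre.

29 m

Observed coordinate differences: Δφ = +0.00194°, Δλ = +0.00188°.
Converting to metres (1° lat = 111195 m, cos φ = 0.688405): observed ΔN = 215.7 m, observed ΔE = 143.9 m.
Subtracting the expected shift leaves a residual of 215.7 − (212) = 3.7 m north and 143.9 − (115) = 28.9 m east.
Residual distance = √(3.7² + 28.9²) = 29.1 m.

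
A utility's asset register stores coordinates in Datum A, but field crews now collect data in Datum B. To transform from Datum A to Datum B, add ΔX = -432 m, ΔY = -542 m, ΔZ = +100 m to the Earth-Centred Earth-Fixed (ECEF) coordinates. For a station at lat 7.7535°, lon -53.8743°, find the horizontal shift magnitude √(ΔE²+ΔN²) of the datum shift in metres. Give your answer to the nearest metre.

673 m

The local east axis at (φ, λ) is (−sin λ, cos λ, 0), so ΔE = −sin(-53.8743°)·(-432) + cos(-53.8743°)·(-542) = -668.48 m.
The local north axis is (−sin φ cos λ, −sin φ sin λ, cos φ), giving ΔN = 34.361 − 59.063 + 99.086 = 74.38 m.
Horizontal magnitude = √(ΔE² + ΔN²) = √((-668.48)² + 74.38²) = 672.60 m.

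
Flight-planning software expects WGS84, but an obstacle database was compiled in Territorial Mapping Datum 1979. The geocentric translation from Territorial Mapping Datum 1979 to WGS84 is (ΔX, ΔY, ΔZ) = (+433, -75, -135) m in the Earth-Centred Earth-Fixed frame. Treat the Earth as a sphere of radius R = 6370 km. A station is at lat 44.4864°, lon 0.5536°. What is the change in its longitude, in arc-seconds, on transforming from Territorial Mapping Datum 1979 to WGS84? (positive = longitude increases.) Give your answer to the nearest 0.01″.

Δλ = -3.59″

sin φ = 0.700740, cos φ = 0.713417, sin λ = 0.009662, cos λ = 0.999953.
East component: ΔE = −sin λ·ΔX + cos λ·ΔY = −(0.009662)(433) + (0.999953)(-75) = -79.18 m.
1° of latitude spans πR/180 = 111177 m; at latitude φ, 1° of longitude spans that × cos φ = 79315.9 m, so Δλ = -79.18 / 79315.9 × 3600 = -3.594″.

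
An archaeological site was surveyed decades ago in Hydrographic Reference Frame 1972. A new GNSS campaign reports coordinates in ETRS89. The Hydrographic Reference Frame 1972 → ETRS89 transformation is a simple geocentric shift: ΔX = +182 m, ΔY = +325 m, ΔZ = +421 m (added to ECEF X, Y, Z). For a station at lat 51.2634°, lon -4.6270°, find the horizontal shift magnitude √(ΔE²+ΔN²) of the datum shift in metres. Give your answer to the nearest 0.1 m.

At φ = 51.2634°, λ = -4.6270°: sin φ = 0.780031, cos φ = 0.625741, sin λ = -0.080669, cos λ = 0.996741.
ΔE = −sin λ·ΔX + cos λ·ΔY = −(-0.080669)·(182) + (0.996741)·(325) = 338.62 m.
ΔN = −sin φ cos λ·ΔX − sin φ sin λ·ΔY + cos φ·ΔZ = −(0.780031)(0.996741)(182) − (0.780031)(-0.080669)(325) + (0.625741)(421) = 142.38 m.
Horizontal magnitude = √(ΔE² + ΔN²) = √(338.62² + 142.38²) = 367.34 m.

367.3 m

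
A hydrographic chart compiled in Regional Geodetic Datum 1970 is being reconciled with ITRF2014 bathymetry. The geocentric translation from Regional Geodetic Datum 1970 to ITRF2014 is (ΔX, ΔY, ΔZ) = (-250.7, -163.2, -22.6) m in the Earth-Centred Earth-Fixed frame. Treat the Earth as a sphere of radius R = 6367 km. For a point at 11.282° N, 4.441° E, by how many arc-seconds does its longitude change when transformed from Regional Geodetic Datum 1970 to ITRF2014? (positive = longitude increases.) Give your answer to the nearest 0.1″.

Δλ = -4.7″

sin φ = 0.195638, cos φ = 0.980676, sin λ = 0.077432, cos λ = 0.996998.
East component: ΔE = −sin λ·ΔX + cos λ·ΔY = −(0.077432)(-250.7) + (0.996998)(-163.2) = -143.30 m.
1° of latitude spans πR/180 = 111125 m; at latitude φ, 1° of longitude spans that × cos φ = 108977.8 m, so Δλ = -143.30 / 108977.8 × 3600 = -4.734″.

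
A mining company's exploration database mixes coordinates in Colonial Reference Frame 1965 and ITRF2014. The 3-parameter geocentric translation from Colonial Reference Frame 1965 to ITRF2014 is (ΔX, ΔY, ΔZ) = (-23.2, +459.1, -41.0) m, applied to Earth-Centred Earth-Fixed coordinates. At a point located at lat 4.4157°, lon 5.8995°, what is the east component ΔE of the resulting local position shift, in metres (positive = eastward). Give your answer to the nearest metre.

At φ = 4.4157°, λ = 5.8995°: sin φ = 0.076992, cos φ = 0.997032, sin λ = 0.102784, cos λ = 0.994704.
ΔE = −sin λ·ΔX + cos λ·ΔY = −(0.102784)·(-23.2) + (0.994704)·(459.1) = 459.05 m.

ΔE = 459 m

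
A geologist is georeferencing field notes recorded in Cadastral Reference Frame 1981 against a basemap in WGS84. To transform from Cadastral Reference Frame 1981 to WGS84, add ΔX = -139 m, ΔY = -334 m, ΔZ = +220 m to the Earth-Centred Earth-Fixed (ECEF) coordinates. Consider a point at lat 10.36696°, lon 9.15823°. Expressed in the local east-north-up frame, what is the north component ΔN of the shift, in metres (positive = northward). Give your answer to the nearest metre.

ΔN = 251 m

The local north axis is (−sin φ cos λ, −sin φ sin λ, cos φ), giving ΔN = 24.694 + 9.566 + 216.409 = 250.67 m.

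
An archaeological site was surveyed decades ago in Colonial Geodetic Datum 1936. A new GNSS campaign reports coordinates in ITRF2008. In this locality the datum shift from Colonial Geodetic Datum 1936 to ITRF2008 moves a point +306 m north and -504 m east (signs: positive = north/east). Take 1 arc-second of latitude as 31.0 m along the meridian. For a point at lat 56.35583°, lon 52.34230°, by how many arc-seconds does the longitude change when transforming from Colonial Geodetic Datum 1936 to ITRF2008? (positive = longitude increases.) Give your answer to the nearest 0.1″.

Δλ = -29.3″

At latitude 56.35583°, cos φ = 0.554033.
1″ of longitude at this latitude = 31.00 × cos φ = 17.1750 m, so Δλ = -504.0 / 17.1750 = -29.345″.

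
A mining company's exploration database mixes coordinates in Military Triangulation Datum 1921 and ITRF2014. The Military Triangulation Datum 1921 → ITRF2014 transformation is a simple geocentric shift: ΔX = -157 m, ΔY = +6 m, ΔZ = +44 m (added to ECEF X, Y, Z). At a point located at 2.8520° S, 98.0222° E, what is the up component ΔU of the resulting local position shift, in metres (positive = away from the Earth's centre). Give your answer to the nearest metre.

ΔU = 26 m

At φ = -2.8520°, λ = 98.0222°: sin φ = -0.049756, cos φ = 0.998761, sin λ = 0.990214, cos λ = -0.139557.
ΔU = cos φ cos λ·ΔX + cos φ sin λ·ΔY + sin φ·ΔZ = (0.998761)(-0.139557)(-157) + (0.998761)(0.990214)(6) + (-0.049756)(44) = 25.63 m.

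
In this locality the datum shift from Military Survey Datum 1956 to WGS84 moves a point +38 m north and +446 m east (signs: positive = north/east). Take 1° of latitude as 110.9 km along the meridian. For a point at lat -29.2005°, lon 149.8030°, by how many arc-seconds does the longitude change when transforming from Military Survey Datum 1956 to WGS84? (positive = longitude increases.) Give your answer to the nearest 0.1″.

At latitude -29.2005°, cos φ = 0.872918.
1° of longitude at this latitude = 110.9 × cos φ = 96.81 km, so Δλ = 446.0 / 96806.6 = 0.0046071° = 16.586″.

Δλ = 16.6″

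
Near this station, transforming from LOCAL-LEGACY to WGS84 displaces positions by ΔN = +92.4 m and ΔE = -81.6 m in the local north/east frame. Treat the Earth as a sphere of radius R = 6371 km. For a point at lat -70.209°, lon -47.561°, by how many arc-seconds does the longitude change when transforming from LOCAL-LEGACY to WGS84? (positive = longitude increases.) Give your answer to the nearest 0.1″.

Δλ = -7.8″

At latitude -70.209°, cos φ = 0.338590.
One radian of longitude at latitude φ spans R cos φ, so Δλ = ΔE / (R cos φ) = -81.6 / (6371000 × 0.338590) = -3.7828e-05 rad = -7.802″.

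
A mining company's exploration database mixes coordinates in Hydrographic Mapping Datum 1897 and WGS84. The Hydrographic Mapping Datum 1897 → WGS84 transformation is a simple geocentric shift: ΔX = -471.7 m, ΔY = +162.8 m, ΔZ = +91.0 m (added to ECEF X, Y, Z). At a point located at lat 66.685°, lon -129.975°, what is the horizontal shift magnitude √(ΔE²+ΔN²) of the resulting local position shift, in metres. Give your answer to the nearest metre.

At φ = 66.685°, λ = -129.975°: sin φ = 0.918343, cos φ = 0.395786, sin λ = -0.766325, cos λ = -0.642453.
ΔE = −sin λ·ΔX + cos λ·ΔY = −(-0.766325)·(-471.7) + (-0.642453)·(162.8) = -466.07 m.
ΔN = −sin φ cos λ·ΔX − sin φ sin λ·ΔY + cos φ·ΔZ = −(0.918343)(-0.642453)(-471.7) − (0.918343)(-0.766325)(162.8) + (0.395786)(91.0) = -127.71 m.
Horizontal magnitude = √(ΔE² + ΔN²) = √((-466.07)² + (-127.71)²) = 483.25 m.

483 m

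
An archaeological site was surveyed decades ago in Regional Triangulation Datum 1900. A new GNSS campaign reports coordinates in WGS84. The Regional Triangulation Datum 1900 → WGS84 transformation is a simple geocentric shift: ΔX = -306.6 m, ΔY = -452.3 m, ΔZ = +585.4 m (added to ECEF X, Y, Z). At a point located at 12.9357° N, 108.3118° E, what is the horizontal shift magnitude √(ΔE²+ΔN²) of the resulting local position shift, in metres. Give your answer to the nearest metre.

The local east axis at (φ, λ) is (−sin λ, cos λ, 0), so ΔE = −sin(108.3118°)·(-306.6) + cos(108.3118°)·(-452.3) = 433.18 m.
The local north axis is (−sin φ cos λ, −sin φ sin λ, cos φ), giving ΔN = -21.564 + 96.123 + 570.544 = 645.10 m.
Horizontal magnitude = √(ΔE² + ΔN²) = √(433.18² + 645.10²) = 777.05 m.

777 m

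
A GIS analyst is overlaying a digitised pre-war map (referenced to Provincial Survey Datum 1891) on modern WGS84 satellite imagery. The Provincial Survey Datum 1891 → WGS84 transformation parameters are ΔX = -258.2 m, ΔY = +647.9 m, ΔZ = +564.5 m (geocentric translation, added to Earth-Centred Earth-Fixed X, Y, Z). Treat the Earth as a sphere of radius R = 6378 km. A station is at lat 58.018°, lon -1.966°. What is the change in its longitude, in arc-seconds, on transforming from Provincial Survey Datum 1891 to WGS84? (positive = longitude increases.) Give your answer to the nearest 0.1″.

sin φ = 0.848215, cos φ = 0.529653, sin λ = -0.034306, cos λ = 0.999411.
East component: ΔE = −sin λ·ΔX + cos λ·ΔY = −(-0.034306)(-258.2) + (0.999411)(647.9) = 638.66 m.
1° of latitude spans πR/180 = 111317 m; at latitude φ, 1° of longitude spans that × cos φ = 58959.4 m, so Δλ = 638.66 / 58959.4 × 3600 = 38.996″.

Δλ = 39.0″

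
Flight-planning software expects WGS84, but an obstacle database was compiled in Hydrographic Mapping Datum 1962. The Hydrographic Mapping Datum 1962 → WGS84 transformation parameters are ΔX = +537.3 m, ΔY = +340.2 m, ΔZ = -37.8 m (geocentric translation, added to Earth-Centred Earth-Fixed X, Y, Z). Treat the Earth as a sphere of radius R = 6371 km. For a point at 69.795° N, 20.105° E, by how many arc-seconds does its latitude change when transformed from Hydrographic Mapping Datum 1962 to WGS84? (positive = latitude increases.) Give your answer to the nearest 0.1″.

sin φ = 0.938463, cos φ = 0.345380, sin λ = 0.343742, cos λ = 0.939064.
North component: ΔN = −sin φ cos λ·ΔX − sin φ sin λ·ΔY + cos φ·ΔZ = −(0.938463)(0.939064)(537.3) − (0.938463)(0.343742)(340.2) + (0.345380)(-37.8) = -596.31 m.
1° of latitude spans πR/180 = 111195 m, so Δφ = -596.31 / 111195 × 3600 = -19.306″.

Δφ = -19.3″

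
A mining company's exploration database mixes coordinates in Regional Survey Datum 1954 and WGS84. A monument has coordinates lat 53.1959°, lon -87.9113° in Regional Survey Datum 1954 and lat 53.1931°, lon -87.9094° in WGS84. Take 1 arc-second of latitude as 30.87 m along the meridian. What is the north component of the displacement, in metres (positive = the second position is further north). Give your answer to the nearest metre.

Δφ = 53.1931° − 53.1959° = -0.0028°; Δλ = -87.9094° − -87.9113° = +0.0019°.
1° of latitude = 3600 × 30.87 = 111132 m.
ΔN = Δφ × 111132 = -311.2 m; ΔE = Δλ × 111132 × cos(53.1959°) = +0.0019 × 111132 × 0.599081 = 126.5 m.

ΔN = -311 m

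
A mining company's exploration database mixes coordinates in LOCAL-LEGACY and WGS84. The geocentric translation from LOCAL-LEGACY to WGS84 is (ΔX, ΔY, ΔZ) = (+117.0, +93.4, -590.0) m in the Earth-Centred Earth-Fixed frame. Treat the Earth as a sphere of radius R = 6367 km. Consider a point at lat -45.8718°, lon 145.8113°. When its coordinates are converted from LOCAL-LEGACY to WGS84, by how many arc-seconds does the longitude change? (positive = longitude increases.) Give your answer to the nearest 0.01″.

sin φ = -0.717784, cos φ = 0.696266, sin λ = 0.561920, cos λ = -0.827191.
East component: ΔE = −sin λ·ΔX + cos λ·ΔY = −(0.561920)(117.0) + (-0.827191)(93.4) = -143.00 m.
1° of latitude spans πR/180 = 111125 m; at latitude φ, 1° of longitude spans that × cos φ = 77372.7 m, so Δλ = -143.00 / 77372.7 × 3600 = -6.654″.

Δλ = -6.65″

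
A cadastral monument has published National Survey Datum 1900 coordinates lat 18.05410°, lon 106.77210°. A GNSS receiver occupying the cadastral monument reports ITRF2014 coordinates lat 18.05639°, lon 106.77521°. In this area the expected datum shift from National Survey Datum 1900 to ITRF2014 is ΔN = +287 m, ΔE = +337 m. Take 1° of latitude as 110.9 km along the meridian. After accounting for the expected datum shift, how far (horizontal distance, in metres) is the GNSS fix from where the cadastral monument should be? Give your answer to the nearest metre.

34 m

Observed coordinate differences: Δφ = +0.00229°, Δλ = +0.00311°.
Converting to metres (1° lat = 110900 m, cos φ = 0.950764): observed ΔN = 254.0 m, observed ΔE = 327.9 m.
Subtracting the expected shift leaves a residual of 254.0 − (287) = -33.0 m north and 327.9 − (337) = -9.1 m east.
Residual distance = √((-33.0)² + (-9.1)²) = 34.3 m.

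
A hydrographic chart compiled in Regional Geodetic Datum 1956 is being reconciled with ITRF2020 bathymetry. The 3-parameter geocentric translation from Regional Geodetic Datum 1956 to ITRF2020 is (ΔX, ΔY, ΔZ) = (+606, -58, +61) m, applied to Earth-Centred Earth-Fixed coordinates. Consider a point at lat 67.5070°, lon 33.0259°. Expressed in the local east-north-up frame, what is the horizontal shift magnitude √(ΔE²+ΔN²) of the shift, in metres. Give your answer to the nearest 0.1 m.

563.4 m

At φ = 67.5070°, λ = 33.0259°: sin φ = 0.923926, cos φ = 0.382571, sin λ = 0.545018, cos λ = 0.838424.
ΔE = −sin λ·ΔX + cos λ·ΔY = −(0.545018)·(606) + (0.838424)·(-58) = -378.91 m.
ΔN = −sin φ cos λ·ΔX − sin φ sin λ·ΔY + cos φ·ΔZ = −(0.923926)(0.838424)(606) − (0.923926)(0.545018)(-58) + (0.382571)(61) = -416.89 m.
Horizontal magnitude = √(ΔE² + ΔN²) = √((-378.91)² + (-416.89)²) = 563.36 m.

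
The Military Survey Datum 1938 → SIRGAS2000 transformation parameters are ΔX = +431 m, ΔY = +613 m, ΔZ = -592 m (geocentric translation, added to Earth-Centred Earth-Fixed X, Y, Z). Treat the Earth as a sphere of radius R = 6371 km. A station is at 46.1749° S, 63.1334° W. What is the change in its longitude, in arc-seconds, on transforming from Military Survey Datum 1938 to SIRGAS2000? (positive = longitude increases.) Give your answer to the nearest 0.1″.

sin φ = -0.721457, cos φ = 0.692459, sin λ = -0.892061, cos λ = 0.451915.
East component: ΔE = −sin λ·ΔX + cos λ·ΔY = −(-0.892061)(431) + (0.451915)(613) = 661.50 m.
1° of latitude spans πR/180 = 111195 m; at latitude φ, 1° of longitude spans that × cos φ = 76998.0 m, so Δλ = 661.50 / 76998.0 × 3600 = 30.928″.

Δλ = 30.9″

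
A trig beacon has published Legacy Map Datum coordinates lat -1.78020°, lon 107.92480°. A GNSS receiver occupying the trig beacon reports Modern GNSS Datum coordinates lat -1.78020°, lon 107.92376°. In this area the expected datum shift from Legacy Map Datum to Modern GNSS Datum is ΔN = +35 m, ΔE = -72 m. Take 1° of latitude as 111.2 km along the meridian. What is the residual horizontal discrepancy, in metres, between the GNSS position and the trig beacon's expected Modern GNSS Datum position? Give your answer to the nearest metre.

Observed coordinate differences: Δφ = +0.00000°, Δλ = -0.00104°.
Converting to metres (1° lat = 111200 m, cos φ = 0.999517): observed ΔN = 0.0 m, observed ΔE = -115.6 m.
Subtracting the expected shift leaves a residual of 0.0 − (35) = -35.0 m north and -115.6 − (-72) = -43.6 m east.
Residual distance = √((-35.0)² + (-43.6)²) = 55.9 m.

56 m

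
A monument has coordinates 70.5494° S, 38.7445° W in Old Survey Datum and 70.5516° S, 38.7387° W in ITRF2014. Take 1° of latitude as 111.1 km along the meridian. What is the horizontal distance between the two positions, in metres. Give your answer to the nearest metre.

Δφ = -70.5516° − -70.5494° = -0.0022°; Δλ = -38.7387° − -38.7445° = +0.0058°.
ΔN = Δφ × 111100 = -244.4 m; ΔE = Δλ × 111100 × cos(-70.5494°) = +0.0058 × 111100 × 0.332994 = 214.6 m.
Distance = √(ΔE² + ΔN²) = √(214.6² + (-244.4)²) = 325.2 m.

325 m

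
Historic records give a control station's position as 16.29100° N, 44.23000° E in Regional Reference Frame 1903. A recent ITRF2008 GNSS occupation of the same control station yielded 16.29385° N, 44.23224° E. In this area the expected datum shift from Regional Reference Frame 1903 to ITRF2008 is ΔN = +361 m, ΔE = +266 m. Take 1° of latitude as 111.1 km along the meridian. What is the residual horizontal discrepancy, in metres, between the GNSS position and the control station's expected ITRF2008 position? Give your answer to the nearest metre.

Observed coordinate differences: Δφ = +0.00285°, Δλ = +0.00224°.
Converting to metres (1° lat = 111100 m, cos φ = 0.959849): observed ΔN = 316.6 m, observed ΔE = 238.9 m.
Subtracting the expected shift leaves a residual of 316.6 − (361) = -44.4 m north and 238.9 − (266) = -27.1 m east.
Residual distance = √((-44.4)² + (-27.1)²) = 52.0 m.

52 m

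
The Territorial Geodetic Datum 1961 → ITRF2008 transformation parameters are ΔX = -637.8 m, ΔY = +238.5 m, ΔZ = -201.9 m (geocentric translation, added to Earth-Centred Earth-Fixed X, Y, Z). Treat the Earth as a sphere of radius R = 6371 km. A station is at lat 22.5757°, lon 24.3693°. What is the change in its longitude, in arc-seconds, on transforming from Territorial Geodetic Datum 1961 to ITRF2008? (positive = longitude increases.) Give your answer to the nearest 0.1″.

Δλ = 16.8″

sin φ = 0.383904, cos φ = 0.923373, sin λ = 0.412616, cos λ = 0.910905.
East component: ΔE = −sin λ·ΔX + cos λ·ΔY = −(0.412616)(-637.8) + (0.910905)(238.5) = 480.42 m.
1° of latitude spans πR/180 = 111195 m; at latitude φ, 1° of longitude spans that × cos φ = 102674.4 m, so Δλ = 480.42 / 102674.4 × 3600 = 16.845″.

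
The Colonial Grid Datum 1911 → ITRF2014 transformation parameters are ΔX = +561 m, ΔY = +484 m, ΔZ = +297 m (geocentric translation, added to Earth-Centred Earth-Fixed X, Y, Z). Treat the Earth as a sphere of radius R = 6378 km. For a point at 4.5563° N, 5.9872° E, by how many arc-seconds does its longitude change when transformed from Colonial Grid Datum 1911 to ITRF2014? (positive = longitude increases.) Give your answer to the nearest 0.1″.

sin φ = 0.079439, cos φ = 0.996840, sin λ = 0.104306, cos λ = 0.994545.
East component: ΔE = −sin λ·ΔX + cos λ·ΔY = −(0.104306)(561) + (0.994545)(484) = 422.84 m.
1° of latitude spans πR/180 = 111317 m; at latitude φ, 1° of longitude spans that × cos φ = 110965.3 m, so Δλ = 422.84 / 110965.3 × 3600 = 13.718″.

Δλ = 13.7″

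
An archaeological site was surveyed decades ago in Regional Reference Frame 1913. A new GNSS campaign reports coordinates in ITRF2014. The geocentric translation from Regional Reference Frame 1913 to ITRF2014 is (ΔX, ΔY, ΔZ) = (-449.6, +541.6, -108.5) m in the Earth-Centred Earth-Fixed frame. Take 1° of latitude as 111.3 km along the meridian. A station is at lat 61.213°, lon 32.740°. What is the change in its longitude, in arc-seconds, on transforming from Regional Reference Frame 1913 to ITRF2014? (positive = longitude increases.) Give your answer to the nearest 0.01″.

Δλ = 46.93″

sin φ = 0.876416, cos φ = 0.481555, sin λ = 0.540828, cos λ = 0.841133.
East component: ΔE = −sin λ·ΔX + cos λ·ΔY = −(0.540828)(-449.6) + (0.841133)(541.6) = 698.71 m.
1° of latitude spans 111300 m; at latitude φ, 1° of longitude spans that × cos φ = 53597.1 m, so Δλ = 698.71 / 53597.1 × 3600 = 46.931″.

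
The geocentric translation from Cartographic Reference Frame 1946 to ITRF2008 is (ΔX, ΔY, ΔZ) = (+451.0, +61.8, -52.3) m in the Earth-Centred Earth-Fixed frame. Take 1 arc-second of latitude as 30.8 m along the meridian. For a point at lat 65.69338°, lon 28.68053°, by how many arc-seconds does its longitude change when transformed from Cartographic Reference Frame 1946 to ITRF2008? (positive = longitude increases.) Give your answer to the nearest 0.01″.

sin φ = 0.911356, cos φ = 0.411620, sin λ = 0.479925, cos λ = 0.877309.
East component: ΔE = −sin λ·ΔX + cos λ·ΔY = −(0.479925)(451.0) + (0.877309)(61.8) = -162.23 m.
1° of latitude spans 3600 × 30.80 = 110880 m; at latitude φ, 1° of longitude spans that × cos φ = 45640.4 m, so Δλ = -162.23 / 45640.4 × 3600 = -12.796″.

Δλ = -12.80″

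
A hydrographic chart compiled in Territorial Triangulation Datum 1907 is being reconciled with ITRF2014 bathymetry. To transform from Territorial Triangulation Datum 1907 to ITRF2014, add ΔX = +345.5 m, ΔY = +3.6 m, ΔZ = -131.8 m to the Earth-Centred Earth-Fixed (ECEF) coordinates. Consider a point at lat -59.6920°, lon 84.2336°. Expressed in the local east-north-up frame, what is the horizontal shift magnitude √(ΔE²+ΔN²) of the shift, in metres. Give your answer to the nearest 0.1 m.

The local east axis at (φ, λ) is (−sin λ, cos λ, 0), so ΔE = −sin(84.2336°)·345.5 + cos(84.2336°)·3.6 = -343.39 m.
The local north axis is (−sin φ cos λ, −sin φ sin λ, cos φ), giving ΔN = 29.969 + 3.092 − 66.513 = -33.45 m.
Horizontal magnitude = √(ΔE² + ΔN²) = √((-343.39)² + (-33.45)²) = 345.02 m.

345.0 m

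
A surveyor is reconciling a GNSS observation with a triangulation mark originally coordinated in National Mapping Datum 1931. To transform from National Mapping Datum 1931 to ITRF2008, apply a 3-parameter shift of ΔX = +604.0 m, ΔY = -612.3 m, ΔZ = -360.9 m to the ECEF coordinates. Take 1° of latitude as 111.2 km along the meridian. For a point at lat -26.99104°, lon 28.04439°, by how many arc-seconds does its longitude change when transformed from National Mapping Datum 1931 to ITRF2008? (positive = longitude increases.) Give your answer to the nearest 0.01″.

sin φ = -0.453851, cos φ = 0.891078, sin λ = 0.470155, cos λ = 0.882584.
East component: ΔE = −sin λ·ΔX + cos λ·ΔY = −(0.470155)(604.0) + (0.882584)(-612.3) = -824.38 m.
1° of latitude spans 111200 m; at latitude φ, 1° of longitude spans that × cos φ = 99087.8 m, so Δλ = -824.38 / 99087.8 × 3600 = -29.951″.

Δλ = -29.95″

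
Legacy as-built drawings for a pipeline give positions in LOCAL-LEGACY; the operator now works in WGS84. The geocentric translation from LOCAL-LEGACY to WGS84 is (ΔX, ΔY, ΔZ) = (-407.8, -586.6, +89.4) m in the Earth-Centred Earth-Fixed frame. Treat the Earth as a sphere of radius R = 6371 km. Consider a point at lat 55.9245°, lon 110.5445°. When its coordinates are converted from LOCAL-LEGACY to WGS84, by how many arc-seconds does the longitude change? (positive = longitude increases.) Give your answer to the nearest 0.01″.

Δλ = 33.96″

sin φ = 0.828300, cos φ = 0.560285, sin λ = 0.936400, cos λ = -0.350935.
East component: ΔE = −sin λ·ΔX + cos λ·ΔY = −(0.936400)(-407.8) + (-0.350935)(-586.6) = 587.72 m.
1° of latitude spans πR/180 = 111195 m; at latitude φ, 1° of longitude spans that × cos φ = 62300.8 m, so Δλ = 587.72 / 62300.8 × 3600 = 33.961″.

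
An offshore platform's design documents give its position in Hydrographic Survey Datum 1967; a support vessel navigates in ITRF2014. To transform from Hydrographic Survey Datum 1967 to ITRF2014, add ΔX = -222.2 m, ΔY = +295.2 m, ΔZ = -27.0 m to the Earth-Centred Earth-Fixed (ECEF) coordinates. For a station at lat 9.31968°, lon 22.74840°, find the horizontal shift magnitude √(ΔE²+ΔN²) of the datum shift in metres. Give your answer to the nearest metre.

358 m

At φ = 9.31968°, λ = 22.74840°: sin φ = 0.161943, cos φ = 0.986800, sin λ = 0.386685, cos λ = 0.922212.
ΔE = −sin λ·ΔX + cos λ·ΔY = −(0.386685)·(-222.2) + (0.922212)·(295.2) = 358.16 m.
ΔN = −sin φ cos λ·ΔX − sin φ sin λ·ΔY + cos φ·ΔZ = −(0.161943)(0.922212)(-222.2) − (0.161943)(0.386685)(295.2) + (0.986800)(-27.0) = -11.94 m.
Horizontal magnitude = √(ΔE² + ΔN²) = √(358.16² + (-11.94)²) = 358.36 m.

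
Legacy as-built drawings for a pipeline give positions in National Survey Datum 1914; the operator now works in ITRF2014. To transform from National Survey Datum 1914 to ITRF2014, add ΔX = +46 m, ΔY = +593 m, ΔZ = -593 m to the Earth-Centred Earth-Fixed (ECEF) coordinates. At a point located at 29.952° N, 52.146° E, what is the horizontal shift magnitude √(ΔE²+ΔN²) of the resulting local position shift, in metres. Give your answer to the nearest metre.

At φ = 29.952°, λ = 52.146°: sin φ = 0.499274, cos φ = 0.866444, sin λ = 0.789577, cos λ = 0.613651.
ΔE = −sin λ·ΔX + cos λ·ΔY = −(0.789577)·(46) + (0.613651)·(593) = 327.57 m.
ΔN = −sin φ cos λ·ΔX − sin φ sin λ·ΔY + cos φ·ΔZ = −(0.499274)(0.613651)(46) − (0.499274)(0.789577)(593) + (0.866444)(-593) = -761.66 m.
Horizontal magnitude = √(ΔE² + ΔN²) = √(327.57² + (-761.66)²) = 829.12 m.

829 m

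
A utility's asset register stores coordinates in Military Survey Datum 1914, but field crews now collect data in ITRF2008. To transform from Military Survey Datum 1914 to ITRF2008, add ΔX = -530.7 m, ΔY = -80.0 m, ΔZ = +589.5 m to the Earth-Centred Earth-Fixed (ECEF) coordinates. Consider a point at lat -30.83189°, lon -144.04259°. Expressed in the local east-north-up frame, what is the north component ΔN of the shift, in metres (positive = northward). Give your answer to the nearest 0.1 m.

ΔN = 750.4 m

The local north axis is (−sin φ cos λ, −sin φ sin λ, cos φ), giving ΔN = 220.167 + 24.076 + 506.189 = 750.43 m.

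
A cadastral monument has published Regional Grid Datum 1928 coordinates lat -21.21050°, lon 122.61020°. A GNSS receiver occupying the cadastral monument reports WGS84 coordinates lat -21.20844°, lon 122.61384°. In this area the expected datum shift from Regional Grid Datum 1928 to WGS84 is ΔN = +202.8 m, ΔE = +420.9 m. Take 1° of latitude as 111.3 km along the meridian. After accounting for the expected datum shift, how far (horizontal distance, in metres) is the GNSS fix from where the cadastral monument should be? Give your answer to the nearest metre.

51 m

Observed coordinate differences: Δφ = +0.00206°, Δλ = +0.00364°.
Converting to metres (1° lat = 111300 m, cos φ = 0.932258): observed ΔN = 229.3 m, observed ΔE = 377.7 m.
Subtracting the expected shift leaves a residual of 229.3 − (202.8) = 26.5 m north and 377.7 − (420.9) = -43.2 m east.
Residual distance = √(26.5² + (-43.2)²) = 50.7 m.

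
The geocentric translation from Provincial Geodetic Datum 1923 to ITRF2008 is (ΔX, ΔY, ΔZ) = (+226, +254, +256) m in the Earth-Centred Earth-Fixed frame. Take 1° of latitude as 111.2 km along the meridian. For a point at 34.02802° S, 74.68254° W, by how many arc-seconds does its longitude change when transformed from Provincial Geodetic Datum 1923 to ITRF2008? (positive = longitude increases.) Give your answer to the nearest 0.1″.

Δλ = 11.1″

sin φ = -0.559598, cos φ = 0.828764, sin λ = -0.964477, cos λ = 0.264167.
East component: ΔE = −sin λ·ΔX + cos λ·ΔY = −(-0.964477)(226) + (0.264167)(254) = 285.07 m.
1° of latitude spans 111200 m; at latitude φ, 1° of longitude spans that × cos φ = 92158.6 m, so Δλ = 285.07 / 92158.6 × 3600 = 11.136″.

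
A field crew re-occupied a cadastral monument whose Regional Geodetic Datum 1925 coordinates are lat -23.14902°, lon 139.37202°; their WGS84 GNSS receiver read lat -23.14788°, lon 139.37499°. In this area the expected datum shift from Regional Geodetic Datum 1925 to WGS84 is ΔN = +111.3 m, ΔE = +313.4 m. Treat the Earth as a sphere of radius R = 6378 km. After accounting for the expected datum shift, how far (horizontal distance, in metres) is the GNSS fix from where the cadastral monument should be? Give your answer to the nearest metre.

Observed coordinate differences: Δφ = +0.00114°, Δλ = +0.00297°.
Converting to metres (1° lat = 111317 m, cos φ = 0.919485): observed ΔN = 126.9 m, observed ΔE = 304.0 m.
Subtracting the expected shift leaves a residual of 126.9 − (111.3) = 15.6 m north and 304.0 − (313.4) = -9.4 m east.
Residual distance = √(15.6² + (-9.4)²) = 18.2 m.

18 m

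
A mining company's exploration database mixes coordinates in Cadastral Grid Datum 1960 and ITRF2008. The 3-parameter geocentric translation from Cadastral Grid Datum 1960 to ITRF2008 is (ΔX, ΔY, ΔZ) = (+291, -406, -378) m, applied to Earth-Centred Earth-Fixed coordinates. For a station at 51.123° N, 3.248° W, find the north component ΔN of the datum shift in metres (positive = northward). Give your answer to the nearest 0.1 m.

At φ = 51.123°, λ = -3.248°: sin φ = 0.778495, cos φ = 0.627651, sin λ = -0.056658, cos λ = 0.998394.
ΔN = −sin φ cos λ·ΔX − sin φ sin λ·ΔY + cos φ·ΔZ = −(0.778495)(0.998394)(291) − (0.778495)(-0.056658)(-406) + (0.627651)(-378) = -481.34 m.

ΔN = -481.3 m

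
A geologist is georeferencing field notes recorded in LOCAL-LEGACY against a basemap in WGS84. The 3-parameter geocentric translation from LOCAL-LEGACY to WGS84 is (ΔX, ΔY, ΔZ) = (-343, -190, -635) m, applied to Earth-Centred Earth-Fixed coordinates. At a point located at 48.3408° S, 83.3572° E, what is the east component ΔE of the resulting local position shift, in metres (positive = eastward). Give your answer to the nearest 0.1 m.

The local east axis at (φ, λ) is (−sin λ, cos λ, 0), so ΔE = −sin(83.3572°)·(-343) + cos(83.3572°)·(-190) = 318.72 m.

ΔE = 318.7 m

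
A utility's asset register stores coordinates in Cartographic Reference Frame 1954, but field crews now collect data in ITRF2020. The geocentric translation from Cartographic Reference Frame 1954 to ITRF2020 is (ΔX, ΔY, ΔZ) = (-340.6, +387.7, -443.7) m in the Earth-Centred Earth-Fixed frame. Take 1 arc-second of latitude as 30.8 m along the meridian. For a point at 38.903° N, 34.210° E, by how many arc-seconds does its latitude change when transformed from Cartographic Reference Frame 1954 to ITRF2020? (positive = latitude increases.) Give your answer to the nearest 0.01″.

Δφ = -9.91″

sin φ = 0.628004, cos φ = 0.778210, sin λ = 0.562228, cos λ = 0.826982.
North component: ΔN = −sin φ cos λ·ΔX − sin φ sin λ·ΔY + cos φ·ΔZ = −(0.628004)(0.826982)(-340.6) − (0.628004)(0.562228)(387.7) + (0.778210)(-443.7) = -305.29 m.
1° of latitude spans 3600 × 30.80 = 110880 m, so Δφ = -305.29 / 110880 × 3600 = -9.912″.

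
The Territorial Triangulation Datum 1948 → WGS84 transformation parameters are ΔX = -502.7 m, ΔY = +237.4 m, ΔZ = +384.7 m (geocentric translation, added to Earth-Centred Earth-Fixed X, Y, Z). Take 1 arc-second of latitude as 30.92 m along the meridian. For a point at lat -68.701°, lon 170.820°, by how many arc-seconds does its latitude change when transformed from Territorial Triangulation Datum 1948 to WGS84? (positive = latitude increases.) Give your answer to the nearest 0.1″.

Δφ = 20.6″

sin φ = -0.931698, cos φ = 0.363235, sin λ = 0.159537, cos λ = -0.987192.
North component: ΔN = −sin φ cos λ·ΔX − sin φ sin λ·ΔY + cos φ·ΔZ = −(-0.931698)(-0.987192)(-502.7) − (-0.931698)(0.159537)(237.4) + (0.363235)(384.7) = 637.39 m.
1° of latitude spans 3600 × 30.92 = 111312 m, so Δφ = 637.39 / 111312 × 3600 = 20.614″.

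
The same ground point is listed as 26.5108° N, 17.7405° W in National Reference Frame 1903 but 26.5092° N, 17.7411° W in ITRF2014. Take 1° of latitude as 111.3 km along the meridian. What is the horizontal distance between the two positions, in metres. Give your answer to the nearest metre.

Δφ = 26.5092° − 26.5108° = -0.0016°; Δλ = -17.7411° − -17.7405° = -0.0006°.
ΔN = Δφ × 111300 = -178.1 m; ΔE = Δλ × 111300 × cos(26.5108°) = -0.0006 × 111300 × 0.894850 = -59.8 m.
Distance = √(ΔE² + ΔN²) = √((-59.8)² + (-178.1)²) = 187.8 m.

188 m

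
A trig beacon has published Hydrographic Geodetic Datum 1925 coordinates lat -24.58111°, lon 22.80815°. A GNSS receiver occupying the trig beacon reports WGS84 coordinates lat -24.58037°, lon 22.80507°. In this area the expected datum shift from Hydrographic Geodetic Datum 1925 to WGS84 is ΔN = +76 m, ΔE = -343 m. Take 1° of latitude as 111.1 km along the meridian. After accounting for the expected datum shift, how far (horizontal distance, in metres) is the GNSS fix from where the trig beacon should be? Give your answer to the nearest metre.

32 m

Observed coordinate differences: Δφ = +0.00074°, Δλ = -0.00308°.
Converting to metres (1° lat = 111100 m, cos φ = 0.909373): observed ΔN = 82.2 m, observed ΔE = -311.2 m.
Subtracting the expected shift leaves a residual of 82.2 − (76) = 6.2 m north and -311.2 − (-343) = 31.8 m east.
Residual distance = √(6.2² + 31.8²) = 32.4 m.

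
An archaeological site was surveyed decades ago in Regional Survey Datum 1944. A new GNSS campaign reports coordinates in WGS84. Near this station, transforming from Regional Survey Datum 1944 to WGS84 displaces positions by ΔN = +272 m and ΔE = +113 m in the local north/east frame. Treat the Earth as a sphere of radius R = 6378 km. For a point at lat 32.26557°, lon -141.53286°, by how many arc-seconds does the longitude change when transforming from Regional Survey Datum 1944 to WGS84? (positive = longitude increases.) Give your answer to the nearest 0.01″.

At latitude 32.26557°, cos φ = 0.845583.
One radian of longitude at latitude φ spans R cos φ, so Δλ = ΔE / (R cos φ) = 113.0 / (6378000 × 0.845583) = 2.0953e-05 rad = 4.322″.

Δλ = 4.32″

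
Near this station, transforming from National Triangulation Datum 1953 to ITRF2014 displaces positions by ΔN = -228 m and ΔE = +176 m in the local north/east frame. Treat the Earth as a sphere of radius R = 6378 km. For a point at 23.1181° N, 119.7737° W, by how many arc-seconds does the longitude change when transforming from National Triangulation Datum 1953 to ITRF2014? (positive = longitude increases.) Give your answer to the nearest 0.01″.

Δλ = 6.19″

At latitude 23.1181°, cos φ = 0.919698.
One radian of longitude at latitude φ spans R cos φ, so Δλ = ΔE / (R cos φ) = 176.0 / (6378000 × 0.919698) = 3.0004e-05 rad = 6.189″.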